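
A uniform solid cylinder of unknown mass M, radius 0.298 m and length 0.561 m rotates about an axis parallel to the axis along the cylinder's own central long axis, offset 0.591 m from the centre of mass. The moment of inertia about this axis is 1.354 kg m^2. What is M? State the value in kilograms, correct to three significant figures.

3.44

I = I_cm + Md² = (1/2)MR² + Md² = M·[0.5·(0.298)² + (0.591)²] = M·0.39368.
So M = 1.354 / 0.39368 = 3.4393 kg.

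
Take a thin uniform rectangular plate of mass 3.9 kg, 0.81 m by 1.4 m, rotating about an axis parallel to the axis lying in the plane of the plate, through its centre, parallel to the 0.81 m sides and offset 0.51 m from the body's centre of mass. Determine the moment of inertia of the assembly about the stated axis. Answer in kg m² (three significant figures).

1.65

I_cm = (1/12)Mb² = (1/12)(3.9)(1.4)² = 0.637 kg m²; centre at d = 0.51 m, so the parallel axis theorem gives I = 0.637 + (3.9)(0.51)² = 1.6514 kg m².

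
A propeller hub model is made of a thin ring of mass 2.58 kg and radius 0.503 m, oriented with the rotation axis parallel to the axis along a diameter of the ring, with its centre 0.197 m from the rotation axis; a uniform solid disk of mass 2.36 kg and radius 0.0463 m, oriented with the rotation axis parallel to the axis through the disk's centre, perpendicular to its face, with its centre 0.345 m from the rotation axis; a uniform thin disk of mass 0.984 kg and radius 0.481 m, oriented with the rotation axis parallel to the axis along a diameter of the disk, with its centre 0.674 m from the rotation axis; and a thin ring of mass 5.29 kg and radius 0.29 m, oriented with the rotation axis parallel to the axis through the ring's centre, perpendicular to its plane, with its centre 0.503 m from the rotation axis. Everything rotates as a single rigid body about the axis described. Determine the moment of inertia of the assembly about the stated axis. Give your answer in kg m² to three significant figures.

Thin ring: I_cm = (1/2)MR² = (1/2)(2.58)(0.503)² = 0.32638 kg m²; centre at d = 0.197 m, so I = I_cm + Md² gives I = 0.32638 + (2.58)(0.197)² = 0.42651 kg m².
Solid disk: I_cm = (1/2)MR² = (1/2)(2.36)(0.0463)² = 0.0025296 kg m²; centre at d = 0.345 m, so I = I_cm + Md² gives I = 0.0025296 + (2.36)(0.345)² = 0.28343 kg m².
Thin disk: I_cm = (1/4)MR² = (1/4)(0.984)(0.481)² = 0.056915 kg m²; centre at d = 0.674 m, so I = I_cm + Md² gives I = 0.056915 + (0.984)(0.674)² = 0.50392 kg m².
Thin ring: I_cm = MR² = (5.29)(0.29)² = 0.44489 kg m²; centre at d = 0.503 m, so I = I_cm + Md² gives I = 0.44489 + (5.29)(0.503)² = 1.7833 kg m².
Total I = 0.42651 + 0.28343 + 0.50392 + 1.7833 = 2.9972 kg m².

3.00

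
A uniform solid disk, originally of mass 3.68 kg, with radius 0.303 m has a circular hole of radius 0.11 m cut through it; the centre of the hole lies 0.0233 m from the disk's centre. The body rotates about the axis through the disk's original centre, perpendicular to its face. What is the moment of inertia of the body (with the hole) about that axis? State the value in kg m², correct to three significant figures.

0.166

Unpierced body about its centre: I₀ = (1/2)MR² = (1/2)(3.68)(0.303)² = 0.16893 kg m².
The removed disk has mass m = M·(r/R)² = (3.68)(0.11/0.303)² = 0.48501 kg (same uniform areal density).
Its moment of inertia about the rotation axis (parallel-axis theorem): I_hole = (1/2)mr² + md² = (1/2)(0.48501)(0.11)² + (0.48501)(0.0233)² = 0.0031976 kg m².
Treating the hole as negative mass, I = I₀ − I_hole = 0.16893 − 0.0031976 = 0.16573 kg m².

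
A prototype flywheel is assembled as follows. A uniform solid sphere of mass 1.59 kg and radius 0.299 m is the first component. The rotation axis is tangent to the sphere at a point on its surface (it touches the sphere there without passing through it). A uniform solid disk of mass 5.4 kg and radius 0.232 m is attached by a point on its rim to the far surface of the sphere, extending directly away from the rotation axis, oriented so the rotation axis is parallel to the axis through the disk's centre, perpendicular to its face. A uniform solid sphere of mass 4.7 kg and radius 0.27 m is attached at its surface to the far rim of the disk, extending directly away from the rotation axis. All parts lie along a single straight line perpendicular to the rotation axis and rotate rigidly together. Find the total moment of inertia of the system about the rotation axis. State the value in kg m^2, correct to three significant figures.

12.5

Solid sphere: I_cm = (2/5)MR² = (2/5)(1.59)(0.299)² = 0.056859 kg m^2; centre at d = 0.299 m, so I = I_cm + Md² gives I = 0.056859 + (1.59)(0.299)² = 0.19901 kg m^2.
Solid disk: I_cm = (1/2)MR² = (1/2)(5.4)(0.232)² = 0.14532 kg m^2; centre at d = 0.299 + 0.299 + 0.232 = 0.83 m, so I = I_cm + Md² gives I = 0.14532 + (5.4)(0.83)² = 3.8654 kg m^2.
Solid sphere: I_cm = (2/5)MR² = (2/5)(4.7)(0.27)² = 0.13705 kg m^2; centre at d = 0.299 + 0.299 + 0.232 + 0.232 + 0.27 = 1.332 m, so I = I_cm + Md² gives I = 0.13705 + (4.7)(1.332)² = 8.4759 kg m^2.
Total I = 0.19901 + 3.8654 + 8.4759 = 12.54 kg m^2.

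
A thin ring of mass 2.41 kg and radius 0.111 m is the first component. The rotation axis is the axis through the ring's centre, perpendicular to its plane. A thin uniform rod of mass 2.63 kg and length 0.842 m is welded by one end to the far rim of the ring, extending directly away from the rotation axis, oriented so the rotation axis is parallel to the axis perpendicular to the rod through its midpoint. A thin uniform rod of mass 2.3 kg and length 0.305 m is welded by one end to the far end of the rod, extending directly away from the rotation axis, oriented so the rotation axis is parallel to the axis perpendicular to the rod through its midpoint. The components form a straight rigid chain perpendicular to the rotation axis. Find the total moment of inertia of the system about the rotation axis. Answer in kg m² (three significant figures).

Thin ring: I_cm = MR² = (2.41)(0.111)² = 0.029694 kg m²; axis through the centre, so I = 0.029694 kg m².
Thin rod: I_cm = (1/12)ML² = (1/12)(2.63)(0.842)² = 0.15538 kg m²; centre at d = 0.111 + 0.421 = 0.532 m, so I = I_cm + Md² gives I = 0.15538 + (2.63)(0.532)² = 0.89973 kg m².
Thin rod: I_cm = (1/12)ML² = (1/12)(2.3)(0.305)² = 0.01783 kg m²; centre at d = 0.111 + 0.421 + 0.421 + 0.1525 = 1.1055 m, so I = I_cm + Md² gives I = 0.01783 + (2.3)(1.1055)² = 2.8287 kg m².
Total I = 0.029694 + 0.89973 + 2.8287 = 3.7582 kg m².

3.76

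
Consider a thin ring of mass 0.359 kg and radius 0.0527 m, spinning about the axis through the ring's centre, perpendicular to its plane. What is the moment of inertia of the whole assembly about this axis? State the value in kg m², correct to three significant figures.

I_cm = MR² = (0.359)(0.0527)² = 0.00099705 kg m²; axis through the centre, so I = 0.00099705 kg m².

0.000997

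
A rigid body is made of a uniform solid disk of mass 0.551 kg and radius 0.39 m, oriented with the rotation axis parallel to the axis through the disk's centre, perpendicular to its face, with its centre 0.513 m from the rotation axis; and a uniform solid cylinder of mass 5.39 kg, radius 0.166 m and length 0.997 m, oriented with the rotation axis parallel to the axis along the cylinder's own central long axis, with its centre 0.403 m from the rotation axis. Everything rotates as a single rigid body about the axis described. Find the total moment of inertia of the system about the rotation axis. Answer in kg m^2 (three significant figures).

1.14

Solid disk: I_cm = (1/2)MR² = (1/2)(0.551)(0.39)² = 0.041904 kg m^2; centre at d = 0.513 m, so I = I_cm + Md² gives I = 0.041904 + (0.551)(0.513)² = 0.18691 kg m^2.
Solid cylinder: I_cm = (1/2)MR² = (1/2)(5.39)(0.166)² = 0.074263 kg m^2; centre at d = 0.403 m, so I = I_cm + Md² gives I = 0.074263 + (5.39)(0.403)² = 0.94965 kg m^2.
Total I = 0.18691 + 0.94965 = 1.1366 kg m^2.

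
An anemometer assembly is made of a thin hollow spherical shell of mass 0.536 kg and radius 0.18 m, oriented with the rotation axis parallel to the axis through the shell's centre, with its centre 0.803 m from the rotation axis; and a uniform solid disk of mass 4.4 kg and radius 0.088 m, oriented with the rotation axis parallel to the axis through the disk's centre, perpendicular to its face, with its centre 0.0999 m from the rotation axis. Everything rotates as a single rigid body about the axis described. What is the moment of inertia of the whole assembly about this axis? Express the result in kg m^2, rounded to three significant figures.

Spherical shell: I_cm = (2/3)MR² = (2/3)(0.536)(0.18)² = 0.011578 kg m^2; centre at d = 0.803 m, so the parallel axis theorem gives I = 0.011578 + (0.536)(0.803)² = 0.3572 kg m^2.
Solid disk: I_cm = (1/2)MR² = (1/2)(4.4)(0.088)² = 0.017037 kg m^2; centre at d = 0.0999 m, so the parallel axis theorem gives I = 0.017037 + (4.4)(0.0999)² = 0.060949 kg m^2.
Total I = 0.3572 + 0.060949 = 0.41814 kg m^2.

0.418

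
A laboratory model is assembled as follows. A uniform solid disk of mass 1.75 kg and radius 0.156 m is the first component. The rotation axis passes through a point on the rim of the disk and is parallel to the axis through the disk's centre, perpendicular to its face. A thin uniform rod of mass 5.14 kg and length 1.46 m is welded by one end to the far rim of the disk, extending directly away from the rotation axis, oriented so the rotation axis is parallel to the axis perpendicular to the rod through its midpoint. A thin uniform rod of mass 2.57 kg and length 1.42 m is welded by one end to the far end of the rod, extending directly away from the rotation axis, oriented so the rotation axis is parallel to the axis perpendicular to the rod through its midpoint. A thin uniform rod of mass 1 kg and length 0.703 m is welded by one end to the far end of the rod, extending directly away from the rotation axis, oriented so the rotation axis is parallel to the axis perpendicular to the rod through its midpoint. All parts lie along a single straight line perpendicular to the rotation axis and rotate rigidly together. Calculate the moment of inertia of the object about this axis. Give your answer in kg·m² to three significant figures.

Solid disk: I_cm = (1/2)MR² = (1/2)(1.75)(0.156)² = 0.021294 kg·m²; centre at d = 0.156 m, so I = I_cm + Md² gives I = 0.021294 + (1.75)(0.156)² = 0.063882 kg·m².
Thin rod: I_cm = (1/12)ML² = (1/12)(5.14)(1.46)² = 0.91304 kg·m²; centre at d = 0.156 + 0.156 + 0.73 = 1.042 m, so I = I_cm + Md² gives I = 0.91304 + (5.14)(1.042)² = 6.4939 kg·m².
Thin rod: I_cm = (1/12)ML² = (1/12)(2.57)(1.42)² = 0.43185 kg·m²; centre at d = 0.156 + 0.156 + 0.73 + 0.73 + 0.71 = 2.482 m, so I = I_cm + Md² gives I = 0.43185 + (2.57)(2.482)² = 16.264 kg·m².
Thin rod: I_cm = (1/12)ML² = (1/12)(1)(0.703)² = 0.041184 kg·m²; centre at d = 0.156 + 0.156 + 0.73 + 0.73 + 0.71 + 0.71 + 0.3515 = 3.5435 m, so I = I_cm + Md² gives I = 0.041184 + (1)(3.5435)² = 12.598 kg·m².
Total I = 0.063882 + 6.4939 + 16.264 + 12.598 = 35.419 kg·m².

35.4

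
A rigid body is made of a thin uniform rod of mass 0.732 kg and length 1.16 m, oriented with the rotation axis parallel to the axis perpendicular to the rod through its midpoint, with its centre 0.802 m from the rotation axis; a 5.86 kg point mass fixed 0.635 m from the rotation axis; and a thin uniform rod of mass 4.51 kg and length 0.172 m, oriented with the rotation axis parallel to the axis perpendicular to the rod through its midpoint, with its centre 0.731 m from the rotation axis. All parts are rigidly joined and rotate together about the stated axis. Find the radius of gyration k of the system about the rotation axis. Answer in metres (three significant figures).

0.693

Thin rod: I_cm = (1/12)ML² = (1/12)(0.732)(1.16)² = 0.082082 kg·m²; centre at d = 0.802 m, so the parallel axis theorem gives I = 0.082082 + (0.732)(0.802)² = 0.55291 kg·m².
Point mass: I_cm = 0; centre at d = 0.635 m, so the parallel axis theorem gives I = 0 + (5.86)(0.635)² = 2.3629 kg·m².
Thin rod: I_cm = (1/12)ML² = (1/12)(4.51)(0.172)² = 0.011119 kg·m²; centre at d = 0.731 m, so the parallel axis theorem gives I = 0.011119 + (4.51)(0.731)² = 2.4211 kg·m².
Total I = 5.3369 kg·m²; total mass M = 11.102 kg.
k = √(I/M) = √(5.3369/11.102) = 0.69334 m.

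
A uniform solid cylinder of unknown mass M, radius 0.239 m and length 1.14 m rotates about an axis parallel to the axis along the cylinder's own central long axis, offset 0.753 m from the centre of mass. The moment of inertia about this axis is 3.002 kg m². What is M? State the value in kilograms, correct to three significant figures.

5.04

I = I_cm + Md² = (1/2)MR² + Md² = M·[0.5·(0.239)² + (0.753)²] = M·0.59557.
So M = 3.002 / 0.59557 = 5.0406 kg.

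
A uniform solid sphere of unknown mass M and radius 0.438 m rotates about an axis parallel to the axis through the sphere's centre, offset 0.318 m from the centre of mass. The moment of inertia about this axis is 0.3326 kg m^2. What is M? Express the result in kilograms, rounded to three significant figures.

1.87

I = I_cm + Md² = (2/5)MR² + Md² = M·[0.4·(0.438)² + (0.318)²] = M·0.17786.
So M = 0.3326 / 0.17786 = 1.87 kg.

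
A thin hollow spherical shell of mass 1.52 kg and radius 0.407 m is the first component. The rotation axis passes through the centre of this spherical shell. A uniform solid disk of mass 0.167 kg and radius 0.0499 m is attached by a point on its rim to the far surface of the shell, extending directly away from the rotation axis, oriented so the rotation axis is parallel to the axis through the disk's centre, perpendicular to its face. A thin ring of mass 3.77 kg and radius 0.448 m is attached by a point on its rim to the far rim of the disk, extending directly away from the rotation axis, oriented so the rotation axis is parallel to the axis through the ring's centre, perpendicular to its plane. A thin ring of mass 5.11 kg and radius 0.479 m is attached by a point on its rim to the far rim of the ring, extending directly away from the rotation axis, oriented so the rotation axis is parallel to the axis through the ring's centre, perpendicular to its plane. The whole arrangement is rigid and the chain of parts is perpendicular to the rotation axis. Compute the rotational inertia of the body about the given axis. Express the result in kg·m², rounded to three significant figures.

23.7

Spherical shell: I_cm = (2/3)MR² = (2/3)(1.52)(0.407)² = 0.16786 kg·m²; axis through the centre, so I = 0.16786 kg·m².
Solid disk: I_cm = (1/2)MR² = (1/2)(0.167)(0.0499)² = 0.00020792 kg·m²; centre at d = 0.407 + 0.0499 = 0.4569 m, so I = I_cm + Md² gives I = 0.00020792 + (0.167)(0.4569)² = 0.03507 kg·m².
Thin ring: I_cm = MR² = (3.77)(0.448)² = 0.75665 kg·m²; centre at d = 0.407 + 0.0499 + 0.0499 + 0.448 = 0.9548 m, so I = I_cm + Md² gives I = 0.75665 + (3.77)(0.9548)² = 4.1935 kg·m².
Thin ring: I_cm = MR² = (5.11)(0.479)² = 1.1724 kg·m²; centre at d = 0.407 + 0.0499 + 0.0499 + 0.448 + 0.448 + 0.479 = 1.8818 m, so I = I_cm + Md² gives I = 1.1724 + (5.11)(1.8818)² = 19.268 kg·m².
Total I = 0.16786 + 0.03507 + 4.1935 + 19.268 = 23.664 kg·m².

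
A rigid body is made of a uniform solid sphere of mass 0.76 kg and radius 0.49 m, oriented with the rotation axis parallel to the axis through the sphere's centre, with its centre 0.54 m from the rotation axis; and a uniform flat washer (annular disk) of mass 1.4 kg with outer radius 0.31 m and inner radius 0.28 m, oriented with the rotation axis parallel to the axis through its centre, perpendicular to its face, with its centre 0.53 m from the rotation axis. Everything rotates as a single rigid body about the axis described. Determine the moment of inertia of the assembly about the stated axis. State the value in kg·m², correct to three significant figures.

0.810

Solid sphere: I_cm = (2/5)MR² = (2/5)(0.76)(0.49)² = 0.07299 kg·m²; centre at d = 0.54 m, so I = I_cm + Md² gives I = 0.07299 + (0.76)(0.54)² = 0.29461 kg·m².
Annular disk: I_cm = (1/2)M(R²+r²) = (1/2)(1.4)[(0.31)² + (0.28)²] = 0.12215 kg·m²; centre at d = 0.53 m, so I = I_cm + Md² gives I = 0.12215 + (1.4)(0.53)² = 0.51541 kg·m².
Total I = 0.29461 + 0.51541 = 0.81002 kg·m².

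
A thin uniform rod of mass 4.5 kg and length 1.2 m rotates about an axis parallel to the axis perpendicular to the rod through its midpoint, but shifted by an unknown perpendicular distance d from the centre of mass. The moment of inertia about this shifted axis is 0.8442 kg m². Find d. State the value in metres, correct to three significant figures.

0.260

About the centre-of-mass axis, I_cm = (1/12)ML² = (1/12)(4.5)(1.2)² = 0.54 kg m².
Parallel axis theorem: I = I_cm + Md², so Md² = 0.8442 − 0.54 = 0.3042 kg m².
d = √(0.3042 / 4.5) = 0.26 m.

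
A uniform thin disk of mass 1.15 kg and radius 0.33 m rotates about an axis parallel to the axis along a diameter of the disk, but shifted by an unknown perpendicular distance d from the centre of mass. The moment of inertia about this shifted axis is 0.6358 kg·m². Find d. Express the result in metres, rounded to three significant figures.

0.725

About the centre-of-mass axis, I_cm = (1/4)MR² = (1/4)(1.15)(0.33)² = 0.031309 kg·m².
Parallel axis theorem: I = I_cm + Md², so Md² = 0.6358 − 0.031309 = 0.60449 kg·m².
d = √(0.60449 / 1.15) = 0.72501 m.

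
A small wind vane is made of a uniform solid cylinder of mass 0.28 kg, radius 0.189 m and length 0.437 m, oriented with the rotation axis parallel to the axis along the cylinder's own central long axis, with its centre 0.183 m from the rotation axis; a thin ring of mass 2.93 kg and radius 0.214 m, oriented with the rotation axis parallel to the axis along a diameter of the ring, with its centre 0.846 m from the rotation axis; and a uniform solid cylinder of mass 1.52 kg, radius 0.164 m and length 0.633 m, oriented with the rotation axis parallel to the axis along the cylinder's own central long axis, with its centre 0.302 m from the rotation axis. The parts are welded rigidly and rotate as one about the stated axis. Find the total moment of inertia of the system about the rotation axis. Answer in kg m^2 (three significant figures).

Solid cylinder: I_cm = (1/2)MR² = (1/2)(0.28)(0.189)² = 0.0050009 kg m^2; centre at d = 0.183 m, so I = I_cm + Md² gives I = 0.0050009 + (0.28)(0.183)² = 0.014378 kg m^2.
Thin ring: I_cm = (1/2)MR² = (1/2)(2.93)(0.214)² = 0.067091 kg m^2; centre at d = 0.846 m, so I = I_cm + Md² gives I = 0.067091 + (2.93)(0.846)² = 2.1641 kg m^2.
Solid cylinder: I_cm = (1/2)MR² = (1/2)(1.52)(0.164)² = 0.020441 kg m^2; centre at d = 0.302 m, so I = I_cm + Md² gives I = 0.020441 + (1.52)(0.302)² = 0.15907 kg m^2.
Total I = 0.014378 + 2.1641 + 0.15907 = 2.3376 kg m^2.

2.34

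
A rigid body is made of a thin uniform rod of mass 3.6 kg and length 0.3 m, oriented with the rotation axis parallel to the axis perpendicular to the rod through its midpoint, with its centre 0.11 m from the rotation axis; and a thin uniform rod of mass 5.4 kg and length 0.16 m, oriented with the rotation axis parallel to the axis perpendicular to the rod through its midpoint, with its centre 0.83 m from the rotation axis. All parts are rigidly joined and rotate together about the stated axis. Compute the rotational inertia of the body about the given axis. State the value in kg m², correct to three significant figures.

Thin rod: I_cm = (1/12)ML² = (1/12)(3.6)(0.3)² = 0.027 kg m²; centre at d = 0.11 m, so the parallel axis theorem gives I = 0.027 + (3.6)(0.11)² = 0.07056 kg m².
Thin rod: I_cm = (1/12)ML² = (1/12)(5.4)(0.16)² = 0.01152 kg m²; centre at d = 0.83 m, so the parallel axis theorem gives I = 0.01152 + (5.4)(0.83)² = 3.7316 kg m².
Total I = 0.07056 + 3.7316 = 3.8021 kg m².

3.80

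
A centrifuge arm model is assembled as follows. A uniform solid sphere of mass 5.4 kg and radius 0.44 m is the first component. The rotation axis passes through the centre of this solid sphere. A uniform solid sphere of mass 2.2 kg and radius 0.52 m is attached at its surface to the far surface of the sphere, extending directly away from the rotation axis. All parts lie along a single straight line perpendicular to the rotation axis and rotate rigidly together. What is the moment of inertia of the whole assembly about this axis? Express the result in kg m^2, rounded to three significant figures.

Solid sphere: I_cm = (2/5)MR² = (2/5)(5.4)(0.44)² = 0.41818 kg m^2; axis through the centre, so I = 0.41818 kg m^2.
Solid sphere: I_cm = (2/5)MR² = (2/5)(2.2)(0.52)² = 0.23795 kg m^2; centre at d = 0.44 + 0.52 = 0.96 m, so the parallel axis theorem gives I = 0.23795 + (2.2)(0.96)² = 2.2655 kg m^2.
Total I = 0.41818 + 2.2655 = 2.6836 kg m^2.

2.68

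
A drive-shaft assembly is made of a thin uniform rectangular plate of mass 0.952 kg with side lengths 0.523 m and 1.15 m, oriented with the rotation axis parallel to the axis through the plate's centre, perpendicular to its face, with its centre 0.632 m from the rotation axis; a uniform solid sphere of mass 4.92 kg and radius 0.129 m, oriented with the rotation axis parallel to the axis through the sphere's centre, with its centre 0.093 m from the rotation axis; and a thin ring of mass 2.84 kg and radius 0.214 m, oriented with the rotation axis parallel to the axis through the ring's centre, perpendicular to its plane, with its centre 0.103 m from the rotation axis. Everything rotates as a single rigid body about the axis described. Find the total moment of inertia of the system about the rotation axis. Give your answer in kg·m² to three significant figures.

Rectangular plate: I_cm = (1/12)M(a²+b²) = (1/12)(0.952)[(0.523)² + (1.15)²] = 0.12662 kg·m²; centre at d = 0.632 m, so the parallel axis theorem gives I = 0.12662 + (0.952)(0.632)² = 0.50687 kg·m².
Solid sphere: I_cm = (2/5)MR² = (2/5)(4.92)(0.129)² = 0.032749 kg·m²; centre at d = 0.093 m, so the parallel axis theorem gives I = 0.032749 + (4.92)(0.093)² = 0.075303 kg·m².
Thin ring: I_cm = MR² = (2.84)(0.214)² = 0.13006 kg·m²; centre at d = 0.103 m, so the parallel axis theorem gives I = 0.13006 + (2.84)(0.103)² = 0.16019 kg·m².
Total I = 0.50687 + 0.075303 + 0.16019 = 0.74236 kg·m².

0.742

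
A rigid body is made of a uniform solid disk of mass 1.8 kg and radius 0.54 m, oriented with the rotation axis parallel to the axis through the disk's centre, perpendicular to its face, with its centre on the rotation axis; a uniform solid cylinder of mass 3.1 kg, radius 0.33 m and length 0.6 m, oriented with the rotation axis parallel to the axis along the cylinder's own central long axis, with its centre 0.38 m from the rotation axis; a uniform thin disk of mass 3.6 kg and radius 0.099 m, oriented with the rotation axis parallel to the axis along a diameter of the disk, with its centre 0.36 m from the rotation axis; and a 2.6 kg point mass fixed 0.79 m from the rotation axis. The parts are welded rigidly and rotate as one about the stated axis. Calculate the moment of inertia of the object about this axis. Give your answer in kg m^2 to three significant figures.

2.98

Solid disk: I_cm = (1/2)MR² = (1/2)(1.8)(0.54)² = 0.26244 kg m^2; axis through the centre, so I = 0.26244 kg m^2.
Solid cylinder: I_cm = (1/2)MR² = (1/2)(3.1)(0.33)² = 0.1688 kg m^2; centre at d = 0.38 m, so the parallel axis theorem gives I = 0.1688 + (3.1)(0.38)² = 0.61644 kg m^2.
Thin disk: I_cm = (1/4)MR² = (1/4)(3.6)(0.099)² = 0.0088209 kg m^2; centre at d = 0.36 m, so the parallel axis theorem gives I = 0.0088209 + (3.6)(0.36)² = 0.47538 kg m^2.
Point mass: I_cm = 0; centre at d = 0.79 m, so the parallel axis theorem gives I = 0 + (2.6)(0.79)² = 1.6227 kg m^2.
Total I = 0.26244 + 0.61644 + 0.47538 + 1.6227 = 2.9769 kg m^2.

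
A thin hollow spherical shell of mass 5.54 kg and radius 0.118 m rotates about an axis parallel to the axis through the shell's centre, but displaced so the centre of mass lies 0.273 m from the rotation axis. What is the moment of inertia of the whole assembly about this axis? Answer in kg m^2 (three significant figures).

0.464

I_cm = (2/3)MR² = (2/3)(5.54)(0.118)² = 0.051426 kg m^2; centre at d = 0.273 m, so the parallel axis theorem gives I = 0.051426 + (5.54)(0.273)² = 0.46432 kg m^2.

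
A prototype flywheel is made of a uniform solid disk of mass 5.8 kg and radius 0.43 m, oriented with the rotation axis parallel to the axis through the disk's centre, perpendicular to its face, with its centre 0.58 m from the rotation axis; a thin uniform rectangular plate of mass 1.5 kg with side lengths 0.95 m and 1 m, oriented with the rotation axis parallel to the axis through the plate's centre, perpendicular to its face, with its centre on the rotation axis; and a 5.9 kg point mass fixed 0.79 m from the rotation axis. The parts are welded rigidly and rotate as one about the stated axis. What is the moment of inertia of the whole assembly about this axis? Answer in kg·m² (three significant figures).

6.41

Solid disk: I_cm = (1/2)MR² = (1/2)(5.8)(0.43)² = 0.53621 kg·m²; centre at d = 0.58 m, so I = I_cm + Md² gives I = 0.53621 + (5.8)(0.58)² = 2.4873 kg·m².
Rectangular plate: I_cm = (1/12)M(a²+b²) = (1/12)(1.5)[(0.95)² + (1)²] = 0.23781 kg·m²; axis through the centre, so I = 0.23781 kg·m².
Point mass: I_cm = 0; centre at d = 0.79 m, so I = I_cm + Md² gives I = 0 + (5.9)(0.79)² = 3.6822 kg·m².
Total I = 2.4873 + 0.23781 + 3.6822 = 6.4073 kg·m².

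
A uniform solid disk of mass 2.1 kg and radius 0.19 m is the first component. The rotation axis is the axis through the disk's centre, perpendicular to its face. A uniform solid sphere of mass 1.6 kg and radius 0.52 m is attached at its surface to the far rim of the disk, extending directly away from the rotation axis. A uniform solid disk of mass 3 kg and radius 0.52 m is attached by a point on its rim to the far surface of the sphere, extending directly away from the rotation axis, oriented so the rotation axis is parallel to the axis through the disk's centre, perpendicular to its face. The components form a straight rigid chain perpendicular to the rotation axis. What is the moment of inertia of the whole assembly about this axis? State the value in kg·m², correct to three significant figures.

10.6

Solid disk: I_cm = (1/2)MR² = (1/2)(2.1)(0.19)² = 0.037905 kg·m²; axis through the centre, so I = 0.037905 kg·m².
Solid sphere: I_cm = (2/5)MR² = (2/5)(1.6)(0.52)² = 0.17306 kg·m²; centre at d = 0.19 + 0.52 = 0.71 m, so I = I_cm + Md² gives I = 0.17306 + (1.6)(0.71)² = 0.97962 kg·m².
Solid disk: I_cm = (1/2)MR² = (1/2)(3)(0.52)² = 0.4056 kg·m²; centre at d = 0.19 + 0.52 + 0.52 + 0.52 = 1.75 m, so I = I_cm + Md² gives I = 0.4056 + (3)(1.75)² = 9.5931 kg·m².
Total I = 0.037905 + 0.97962 + 9.5931 = 10.611 kg·m².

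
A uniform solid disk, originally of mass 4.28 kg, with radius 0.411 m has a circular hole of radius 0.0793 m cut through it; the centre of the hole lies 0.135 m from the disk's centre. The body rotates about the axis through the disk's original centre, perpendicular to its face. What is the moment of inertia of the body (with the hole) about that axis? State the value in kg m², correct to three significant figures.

Unpierced body about its centre: I₀ = (1/2)MR² = (1/2)(4.28)(0.411)² = 0.36149 kg m².
The removed disk has mass m = M·(r/R)² = (4.28)(0.0793/0.411)² = 0.15933 kg (same uniform areal density).
Its moment of inertia about the rotation axis (parallel-axis theorem): I_hole = (1/2)mr² + md² = (1/2)(0.15933)(0.0793)² + (0.15933)(0.135)² = 0.0034048 kg m².
Treating the hole as negative mass, I = I₀ − I_hole = 0.36149 − 0.0034048 = 0.35809 kg m².

0.358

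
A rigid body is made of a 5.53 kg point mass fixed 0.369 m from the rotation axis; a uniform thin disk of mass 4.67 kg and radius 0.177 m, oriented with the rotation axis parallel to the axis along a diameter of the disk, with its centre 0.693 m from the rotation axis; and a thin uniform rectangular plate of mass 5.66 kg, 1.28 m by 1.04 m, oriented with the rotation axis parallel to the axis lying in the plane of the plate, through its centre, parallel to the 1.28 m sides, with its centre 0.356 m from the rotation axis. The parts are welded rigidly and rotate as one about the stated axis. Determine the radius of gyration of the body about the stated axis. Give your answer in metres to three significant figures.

0.518

Point mass: I_cm = 0; centre at d = 0.369 m, so I = I_cm + Md² gives I = 0 + (5.53)(0.369)² = 0.75297 kg m².
Thin disk: I_cm = (1/4)MR² = (1/4)(4.67)(0.177)² = 0.036577 kg m²; centre at d = 0.693 m, so I = I_cm + Md² gives I = 0.036577 + (4.67)(0.693)² = 2.2793 kg m².
Rectangular plate: I_cm = (1/12)Mb² = (1/12)(5.66)(1.04)² = 0.51015 kg m²; centre at d = 0.356 m, so I = I_cm + Md² gives I = 0.51015 + (5.66)(0.356)² = 1.2275 kg m².
Total I = 4.2598 kg m²; total mass M = 15.86 kg.
k = √(I/M) = √(4.2598/15.86) = 0.51825 m.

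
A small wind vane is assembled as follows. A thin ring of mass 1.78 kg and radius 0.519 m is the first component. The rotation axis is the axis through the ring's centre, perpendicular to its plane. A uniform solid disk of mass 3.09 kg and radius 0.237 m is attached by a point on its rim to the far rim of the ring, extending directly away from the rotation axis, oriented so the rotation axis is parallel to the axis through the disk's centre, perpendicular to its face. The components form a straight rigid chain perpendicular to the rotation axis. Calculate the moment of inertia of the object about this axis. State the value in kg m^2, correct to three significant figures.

Thin ring: I_cm = MR² = (1.78)(0.519)² = 0.47946 kg m^2; axis through the centre, so I = 0.47946 kg m^2.
Solid disk: I_cm = (1/2)MR² = (1/2)(3.09)(0.237)² = 0.086781 kg m^2; centre at d = 0.519 + 0.237 = 0.756 m, so I = I_cm + Md² gives I = 0.086781 + (3.09)(0.756)² = 1.8528 kg m^2.
Total I = 0.47946 + 1.8528 = 2.3323 kg m^2.

2.33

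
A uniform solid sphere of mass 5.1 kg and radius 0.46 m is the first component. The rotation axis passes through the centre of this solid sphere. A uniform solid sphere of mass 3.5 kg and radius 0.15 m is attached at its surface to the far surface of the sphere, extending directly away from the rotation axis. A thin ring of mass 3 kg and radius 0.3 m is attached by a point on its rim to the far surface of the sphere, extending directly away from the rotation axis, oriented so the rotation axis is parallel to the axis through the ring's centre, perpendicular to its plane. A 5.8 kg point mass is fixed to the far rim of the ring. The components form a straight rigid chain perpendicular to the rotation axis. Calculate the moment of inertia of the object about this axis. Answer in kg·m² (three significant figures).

16.1

Solid sphere: I_cm = (2/5)MR² = (2/5)(5.1)(0.46)² = 0.43166 kg·m²; axis through the centre, so I = 0.43166 kg·m².
Solid sphere: I_cm = (2/5)MR² = (2/5)(3.5)(0.15)² = 0.0315 kg·m²; centre at d = 0.46 + 0.15 = 0.61 m, so I = I_cm + Md² gives I = 0.0315 + (3.5)(0.61)² = 1.3338 kg·m².
Thin ring: I_cm = MR² = (3)(0.3)² = 0.27 kg·m²; centre at d = 0.46 + 0.15 + 0.15 + 0.3 = 1.06 m, so I = I_cm + Md² gives I = 0.27 + (3)(1.06)² = 3.6408 kg·m².
Point mass: I_cm = 0; centre at d = 0.46 + 0.15 + 0.15 + 0.3 + 0.3 = 1.36 m, so I = I_cm + Md² gives I = 0 + (5.8)(1.36)² = 10.728 kg·m².
Total I = 0.43166 + 1.3338 + 3.6408 + 10.728 = 16.134 kg·m².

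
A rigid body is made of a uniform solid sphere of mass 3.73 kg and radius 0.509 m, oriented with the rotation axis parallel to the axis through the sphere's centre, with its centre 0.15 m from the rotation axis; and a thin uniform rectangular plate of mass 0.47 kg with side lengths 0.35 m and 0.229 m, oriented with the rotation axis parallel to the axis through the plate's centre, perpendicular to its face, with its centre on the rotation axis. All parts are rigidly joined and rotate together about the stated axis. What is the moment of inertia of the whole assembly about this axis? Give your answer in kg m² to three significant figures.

Solid sphere: I_cm = (2/5)MR² = (2/5)(3.73)(0.509)² = 0.38655 kg m²; centre at d = 0.15 m, so I = I_cm + Md² gives I = 0.38655 + (3.73)(0.15)² = 0.47047 kg m².
Rectangular plate: I_cm = (1/12)M(a²+b²) = (1/12)(0.47)[(0.35)² + (0.229)²] = 0.0068519 kg m²; axis through the centre, so I = 0.0068519 kg m².
Total I = 0.47047 + 0.0068519 = 0.47733 kg m².

0.477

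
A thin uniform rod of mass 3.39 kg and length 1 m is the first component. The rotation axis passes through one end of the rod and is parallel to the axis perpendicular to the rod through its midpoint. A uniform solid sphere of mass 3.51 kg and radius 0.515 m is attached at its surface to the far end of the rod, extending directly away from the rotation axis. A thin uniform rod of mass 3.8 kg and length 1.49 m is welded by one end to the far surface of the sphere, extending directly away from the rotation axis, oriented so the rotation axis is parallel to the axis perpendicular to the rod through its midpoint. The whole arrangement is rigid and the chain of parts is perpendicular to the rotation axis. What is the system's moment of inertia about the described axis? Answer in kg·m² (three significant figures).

39.5

Thin rod: I_cm = (1/12)ML² = (1/12)(3.39)(1)² = 0.2825 kg·m²; centre at d = 0.5 m, so I = I_cm + Md² gives I = 0.2825 + (3.39)(0.5)² = 1.13 kg·m².
Solid sphere: I_cm = (2/5)MR² = (2/5)(3.51)(0.515)² = 0.37238 kg·m²; centre at d = 0.5 + 0.5 + 0.515 = 1.515 m, so I = I_cm + Md² gives I = 0.37238 + (3.51)(1.515)² = 8.4286 kg·m².
Thin rod: I_cm = (1/12)ML² = (1/12)(3.8)(1.49)² = 0.70303 kg·m²; centre at d = 0.5 + 0.5 + 0.515 + 0.515 + 0.745 = 2.775 m, so I = I_cm + Md² gives I = 0.70303 + (3.8)(2.775)² = 29.965 kg·m².
Total I = 1.13 + 8.4286 + 29.965 = 39.524 kg·m².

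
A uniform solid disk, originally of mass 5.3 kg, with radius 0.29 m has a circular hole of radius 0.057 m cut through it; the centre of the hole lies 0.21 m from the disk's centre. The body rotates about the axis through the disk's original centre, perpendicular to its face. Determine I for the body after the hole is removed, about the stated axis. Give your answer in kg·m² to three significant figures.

Unpierced body about its centre: I₀ = (1/2)MR² = (1/2)(5.3)(0.29)² = 0.22286 kg·m².
The removed disk has mass m = M·(r/R)² = (5.3)(0.057/0.29)² = 0.20475 kg (same uniform areal density).
Its moment of inertia about the rotation axis (parallel-axis theorem): I_hole = (1/2)mr² + md² = (1/2)(0.20475)(0.057)² + (0.20475)(0.21)² = 0.0093622 kg·m².
Treating the hole as negative mass, I = I₀ − I_hole = 0.22286 − 0.0093622 = 0.2135 kg·m².

0.214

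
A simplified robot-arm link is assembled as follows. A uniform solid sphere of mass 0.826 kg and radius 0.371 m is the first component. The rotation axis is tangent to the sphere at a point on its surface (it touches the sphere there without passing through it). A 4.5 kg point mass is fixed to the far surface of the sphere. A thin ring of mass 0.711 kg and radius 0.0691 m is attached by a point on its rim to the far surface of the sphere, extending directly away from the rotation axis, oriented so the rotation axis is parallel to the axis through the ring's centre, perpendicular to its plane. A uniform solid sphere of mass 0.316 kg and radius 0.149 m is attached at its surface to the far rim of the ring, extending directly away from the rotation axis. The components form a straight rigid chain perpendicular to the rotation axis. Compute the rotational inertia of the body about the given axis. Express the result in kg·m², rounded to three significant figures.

3.45

Solid sphere: I_cm = (2/5)MR² = (2/5)(0.826)(0.371)² = 0.045477 kg·m²; centre at d = 0.371 m, so the parallel axis theorem gives I = 0.045477 + (0.826)(0.371)² = 0.15917 kg·m².
Point mass: I_cm = 0; centre at d = 0.371 + 0.371 = 0.742 m, so the parallel axis theorem gives I = 0 + (4.5)(0.742)² = 2.4775 kg·m².
Thin ring: I_cm = MR² = (0.711)(0.0691)² = 0.0033949 kg·m²; centre at d = 0.371 + 0.371 + 0.0691 = 0.8111 m, so the parallel axis theorem gives I = 0.0033949 + (0.711)(0.8111)² = 0.47115 kg·m².
Solid sphere: I_cm = (2/5)MR² = (2/5)(0.316)(0.149)² = 0.0028062 kg·m²; centre at d = 0.371 + 0.371 + 0.0691 + 0.0691 + 0.149 = 1.0292 m, so the parallel axis theorem gives I = 0.0028062 + (0.316)(1.0292)² = 0.33753 kg·m².
Total I = 0.15917 + 2.4775 + 0.47115 + 0.33753 = 3.4454 kg·m².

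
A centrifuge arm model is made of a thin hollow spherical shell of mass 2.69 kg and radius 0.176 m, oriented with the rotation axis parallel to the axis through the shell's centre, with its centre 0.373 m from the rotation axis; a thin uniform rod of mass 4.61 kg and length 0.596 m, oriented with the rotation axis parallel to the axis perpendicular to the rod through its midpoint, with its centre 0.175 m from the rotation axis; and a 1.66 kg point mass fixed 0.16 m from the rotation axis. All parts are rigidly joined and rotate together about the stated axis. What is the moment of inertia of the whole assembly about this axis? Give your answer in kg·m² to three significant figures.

0.750

Spherical shell: I_cm = (2/3)MR² = (2/3)(2.69)(0.176)² = 0.05555 kg·m²; centre at d = 0.373 m, so the parallel axis theorem gives I = 0.05555 + (2.69)(0.373)² = 0.42981 kg·m².
Thin rod: I_cm = (1/12)ML² = (1/12)(4.61)(0.596)² = 0.13646 kg·m²; centre at d = 0.175 m, so the parallel axis theorem gives I = 0.13646 + (4.61)(0.175)² = 0.27764 kg·m².
Point mass: I_cm = 0; centre at d = 0.16 m, so the parallel axis theorem gives I = 0 + (1.66)(0.16)² = 0.042496 kg·m².
Total I = 0.42981 + 0.27764 + 0.042496 = 0.74995 kg·m².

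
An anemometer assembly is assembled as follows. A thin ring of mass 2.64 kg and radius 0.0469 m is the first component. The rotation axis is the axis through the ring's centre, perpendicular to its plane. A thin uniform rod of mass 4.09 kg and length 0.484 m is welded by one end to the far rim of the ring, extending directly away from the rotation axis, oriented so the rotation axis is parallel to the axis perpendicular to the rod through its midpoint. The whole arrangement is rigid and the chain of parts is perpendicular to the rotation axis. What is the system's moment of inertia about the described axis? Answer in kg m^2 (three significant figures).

Thin ring: I_cm = MR² = (2.64)(0.0469)² = 0.005807 kg m^2; axis through the centre, so I = 0.005807 kg m^2.
Thin rod: I_cm = (1/12)ML² = (1/12)(4.09)(0.484)² = 0.079842 kg m^2; centre at d = 0.0469 + 0.242 = 0.2889 m, so the parallel axis theorem gives I = 0.079842 + (4.09)(0.2889)² = 0.42121 kg m^2.
Total I = 0.005807 + 0.42121 = 0.42701 kg m^2.

0.427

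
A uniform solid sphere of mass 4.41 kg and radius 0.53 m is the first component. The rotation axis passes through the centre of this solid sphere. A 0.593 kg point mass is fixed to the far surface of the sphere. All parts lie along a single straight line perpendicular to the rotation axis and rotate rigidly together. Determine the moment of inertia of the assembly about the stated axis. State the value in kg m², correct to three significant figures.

0.662

Solid sphere: I_cm = (2/5)MR² = (2/5)(4.41)(0.53)² = 0.49551 kg m²; axis through the centre, so I = 0.49551 kg m².
Point mass: I_cm = 0; centre at d = 0.53 m, so I = I_cm + Md² gives I = 0 + (0.593)(0.53)² = 0.16657 kg m².
Total I = 0.49551 + 0.16657 = 0.66208 kg m².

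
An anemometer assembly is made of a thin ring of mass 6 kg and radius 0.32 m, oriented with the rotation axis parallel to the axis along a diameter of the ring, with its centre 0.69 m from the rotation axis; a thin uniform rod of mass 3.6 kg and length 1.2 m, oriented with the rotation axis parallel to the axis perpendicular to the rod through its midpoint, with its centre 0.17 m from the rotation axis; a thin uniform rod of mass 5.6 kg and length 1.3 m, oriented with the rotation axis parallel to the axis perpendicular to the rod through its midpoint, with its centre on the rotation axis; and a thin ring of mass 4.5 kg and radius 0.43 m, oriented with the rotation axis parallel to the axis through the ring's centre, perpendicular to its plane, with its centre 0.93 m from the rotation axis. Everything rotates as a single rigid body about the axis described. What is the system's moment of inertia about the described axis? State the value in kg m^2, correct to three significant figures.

9.21

Thin ring: I_cm = (1/2)MR² = (1/2)(6)(0.32)² = 0.3072 kg m^2; centre at d = 0.69 m, so I = I_cm + Md² gives I = 0.3072 + (6)(0.69)² = 3.1638 kg m^2.
Thin rod: I_cm = (1/12)ML² = (1/12)(3.6)(1.2)² = 0.432 kg m^2; centre at d = 0.17 m, so I = I_cm + Md² gives I = 0.432 + (3.6)(0.17)² = 0.53604 kg m^2.
Thin rod: I_cm = (1/12)ML² = (1/12)(5.6)(1.3)² = 0.78867 kg m^2; axis through the centre, so I = 0.78867 kg m^2.
Thin ring: I_cm = MR² = (4.5)(0.43)² = 0.83205 kg m^2; centre at d = 0.93 m, so I = I_cm + Md² gives I = 0.83205 + (4.5)(0.93)² = 4.7241 kg m^2.
Total I = 3.1638 + 0.53604 + 0.78867 + 4.7241 = 9.2126 kg m^2.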